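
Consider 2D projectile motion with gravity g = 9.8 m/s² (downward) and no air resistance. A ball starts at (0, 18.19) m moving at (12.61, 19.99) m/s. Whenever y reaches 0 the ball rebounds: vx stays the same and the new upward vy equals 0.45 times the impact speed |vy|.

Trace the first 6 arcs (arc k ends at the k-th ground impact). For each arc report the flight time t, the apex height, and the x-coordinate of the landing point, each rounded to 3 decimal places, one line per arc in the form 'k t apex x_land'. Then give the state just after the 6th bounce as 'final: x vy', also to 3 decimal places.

1 4.846 38.578 61.104
2 2.525 7.812 92.948
3 1.136 1.582 107.278
4 0.511 0.320 113.726
5 0.230 0.065 116.628
6 0.104 0.013 117.934
final: 117.934 0.228

Arc 1: start y=18.190, vy=19.990 → t=4.846, apex=38.578, x_land=61.104, impact vy=-27.498
  bounce: vy ← 0.45·27.498 = 12.374
Arc 2: start y=0.000, vy=12.374 → t=2.525, apex=7.812, x_land=92.948, impact vy=-12.374
  bounce: vy ← 0.45·12.374 = 5.568
Arc 3: start y=0.000, vy=5.568 → t=1.136, apex=1.582, x_land=107.278, impact vy=-5.568
  bounce: vy ← 0.45·5.568 = 2.506
Arc 4: start y=0.000, vy=2.506 → t=0.511, apex=0.320, x_land=113.726, impact vy=-2.506
  bounce: vy ← 0.45·2.506 = 1.128
Arc 5: start y=0.000, vy=1.128 → t=0.230, apex=0.065, x_land=116.628, impact vy=-1.128
  bounce: vy ← 0.45·1.128 = 0.507
Arc 6: start y=0.000, vy=0.507 → t=0.104, apex=0.013, x_land=117.934, impact vy=-0.507
  bounce: vy ← 0.45·0.507 = 0.228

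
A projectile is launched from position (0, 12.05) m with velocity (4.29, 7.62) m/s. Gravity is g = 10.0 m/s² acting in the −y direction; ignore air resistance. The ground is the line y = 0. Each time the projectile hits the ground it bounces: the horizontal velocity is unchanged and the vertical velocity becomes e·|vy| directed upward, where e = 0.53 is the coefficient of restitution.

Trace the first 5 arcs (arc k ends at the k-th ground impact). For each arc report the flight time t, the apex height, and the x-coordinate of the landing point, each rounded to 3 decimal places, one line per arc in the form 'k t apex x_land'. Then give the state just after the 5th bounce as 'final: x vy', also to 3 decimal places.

Arc 1: start y=12.050, vy=7.620 → t=2.491, apex=14.953, x_land=10.688, impact vy=-17.293
  bounce: vy ← 0.53·17.293 = 9.166
Arc 2: start y=0.000, vy=9.166 → t=1.833, apex=4.200, x_land=18.552, impact vy=-9.166
  bounce: vy ← 0.53·9.166 = 4.858
Arc 3: start y=0.000, vy=4.858 → t=0.972, apex=1.180, x_land=22.720, impact vy=-4.858
  bounce: vy ← 0.53·4.858 = 2.575
Arc 4: start y=0.000, vy=2.575 → t=0.515, apex=0.331, x_land=24.929, impact vy=-2.575
  bounce: vy ← 0.53·2.575 = 1.365
Arc 5: start y=0.000, vy=1.365 → t=0.273, apex=0.093, x_land=26.100, impact vy=-1.365
  bounce: vy ← 0.53·1.365 = 0.723

1 2.491 14.953 10.688
2 1.833 4.200 18.552
3 0.972 1.180 22.720
4 0.515 0.331 24.929
5 0.273 0.093 26.100
final: 26.100 0.723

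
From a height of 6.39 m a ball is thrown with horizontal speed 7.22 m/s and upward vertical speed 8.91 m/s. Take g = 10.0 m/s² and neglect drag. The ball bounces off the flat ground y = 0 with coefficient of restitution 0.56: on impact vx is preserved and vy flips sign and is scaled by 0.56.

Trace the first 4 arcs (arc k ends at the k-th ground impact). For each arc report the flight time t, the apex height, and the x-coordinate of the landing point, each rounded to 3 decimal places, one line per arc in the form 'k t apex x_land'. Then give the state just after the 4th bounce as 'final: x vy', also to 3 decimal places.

Arc 1: start y=6.390, vy=8.910 → t=2.330, apex=10.359, x_land=16.826, impact vy=-14.394
  bounce: vy ← 0.56·14.394 = 8.061
Arc 2: start y=0.000, vy=8.061 → t=1.612, apex=3.249, x_land=28.465, impact vy=-8.061
  bounce: vy ← 0.56·8.061 = 4.514
Arc 3: start y=0.000, vy=4.514 → t=0.903, apex=1.019, x_land=34.983, impact vy=-4.514
  bounce: vy ← 0.56·4.514 = 2.528
Arc 4: start y=0.000, vy=2.528 → t=0.506, apex=0.319, x_land=38.633, impact vy=-2.528
  bounce: vy ← 0.56·2.528 = 1.416

1 2.330 10.359 16.826
2 1.612 3.249 28.465
3 0.903 1.019 34.983
4 0.506 0.319 38.633
final: 38.633 1.416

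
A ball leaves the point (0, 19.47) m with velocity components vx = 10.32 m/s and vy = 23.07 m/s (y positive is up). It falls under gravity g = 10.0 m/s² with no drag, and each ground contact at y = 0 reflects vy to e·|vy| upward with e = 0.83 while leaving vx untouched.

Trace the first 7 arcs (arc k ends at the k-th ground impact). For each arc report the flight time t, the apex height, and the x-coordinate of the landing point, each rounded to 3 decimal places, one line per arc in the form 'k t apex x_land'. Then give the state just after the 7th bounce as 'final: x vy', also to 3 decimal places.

Arc 1: start y=19.470, vy=23.070 → t=5.343, apex=46.081, x_land=55.138, impact vy=-30.358
  bounce: vy ← 0.83·30.358 = 25.197
Arc 2: start y=0.000, vy=25.197 → t=5.039, apex=31.745, x_land=107.145, impact vy=-25.197
  bounce: vy ← 0.83·25.197 = 20.914
Arc 3: start y=0.000, vy=20.914 → t=4.183, apex=21.869, x_land=150.311, impact vy=-20.914
  bounce: vy ← 0.83·20.914 = 17.358
Arc 4: start y=0.000, vy=17.358 → t=3.472, apex=15.066, x_land=186.139, impact vy=-17.358
  bounce: vy ← 0.83·17.358 = 14.408
Arc 5: start y=0.000, vy=14.408 → t=2.882, apex=10.379, x_land=215.876, impact vy=-14.408
  bounce: vy ← 0.83·14.408 = 11.958
Arc 6: start y=0.000, vy=11.958 → t=2.392, apex=7.150, x_land=240.558, impact vy=-11.958
  bounce: vy ← 0.83·11.958 = 9.925
Arc 7: start y=0.000, vy=9.925 → t=1.985, apex=4.926, x_land=261.044, impact vy=-9.925
  bounce: vy ← 0.83·9.925 = 8.238

1 5.343 46.081 55.138
2 5.039 31.745 107.145
3 4.183 21.869 150.311
4 3.472 15.066 186.139
5 2.882 10.379 215.876
6 2.392 7.150 240.558
7 1.985 4.926 261.044
final: 261.044 8.238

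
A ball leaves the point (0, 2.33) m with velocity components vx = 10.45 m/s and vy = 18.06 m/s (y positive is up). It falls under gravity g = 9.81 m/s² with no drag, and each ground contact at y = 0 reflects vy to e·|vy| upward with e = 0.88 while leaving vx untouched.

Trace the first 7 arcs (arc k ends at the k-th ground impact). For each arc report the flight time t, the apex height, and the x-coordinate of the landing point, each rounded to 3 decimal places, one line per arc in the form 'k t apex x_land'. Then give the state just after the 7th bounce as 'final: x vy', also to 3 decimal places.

Arc 1: start y=2.330, vy=18.060 → t=3.807, apex=18.954, x_land=39.780, impact vy=-19.284
  bounce: vy ← 0.88·19.284 = 16.970
Arc 2: start y=0.000, vy=16.970 → t=3.460, apex=14.678, x_land=75.935, impact vy=-16.970
  bounce: vy ← 0.88·16.970 = 14.934
Arc 3: start y=0.000, vy=14.934 → t=3.045, apex=11.367, x_land=107.751, impact vy=-14.934
  bounce: vy ← 0.88·14.934 = 13.142
Arc 4: start y=0.000, vy=13.142 → t=2.679, apex=8.802, x_land=135.749, impact vy=-13.142
  bounce: vy ← 0.88·13.142 = 11.565
Arc 5: start y=0.000, vy=11.565 → t=2.358, apex=6.817, x_land=160.387, impact vy=-11.565
  bounce: vy ← 0.88·11.565 = 10.177
Arc 6: start y=0.000, vy=10.177 → t=2.075, apex=5.279, x_land=182.068, impact vy=-10.177
  bounce: vy ← 0.88·10.177 = 8.956
Arc 7: start y=0.000, vy=8.956 → t=1.826, apex=4.088, x_land=201.148, impact vy=-8.956
  bounce: vy ← 0.88·8.956 = 7.881

1 3.807 18.954 39.780
2 3.460 14.678 75.935
3 3.045 11.367 107.751
4 2.679 8.802 135.749
5 2.358 6.817 160.387
6 2.075 5.279 182.068
7 1.826 4.088 201.148
final: 201.148 7.881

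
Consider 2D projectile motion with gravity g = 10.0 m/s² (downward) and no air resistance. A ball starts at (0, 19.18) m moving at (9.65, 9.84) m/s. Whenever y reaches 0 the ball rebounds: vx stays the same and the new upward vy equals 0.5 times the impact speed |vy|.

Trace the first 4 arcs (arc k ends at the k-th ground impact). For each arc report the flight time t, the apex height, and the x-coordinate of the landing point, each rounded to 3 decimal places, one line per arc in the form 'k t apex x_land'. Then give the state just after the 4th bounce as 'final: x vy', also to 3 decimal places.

1 3.176 24.021 30.647
2 2.192 6.005 51.799
3 1.096 1.501 62.374
4 0.548 0.375 67.662
final: 67.662 1.370

Arc 1: start y=19.180, vy=9.840 → t=3.176, apex=24.021, x_land=30.647, impact vy=-21.919
  bounce: vy ← 0.5·21.919 = 10.959
Arc 2: start y=0.000, vy=10.959 → t=2.192, apex=6.005, x_land=51.799, impact vy=-10.959
  bounce: vy ← 0.5·10.959 = 5.480
Arc 3: start y=0.000, vy=5.480 → t=1.096, apex=1.501, x_land=62.374, impact vy=-5.480
  bounce: vy ← 0.5·5.480 = 2.740
Arc 4: start y=0.000, vy=2.740 → t=0.548, apex=0.375, x_land=67.662, impact vy=-2.740
  bounce: vy ← 0.5·2.740 = 1.370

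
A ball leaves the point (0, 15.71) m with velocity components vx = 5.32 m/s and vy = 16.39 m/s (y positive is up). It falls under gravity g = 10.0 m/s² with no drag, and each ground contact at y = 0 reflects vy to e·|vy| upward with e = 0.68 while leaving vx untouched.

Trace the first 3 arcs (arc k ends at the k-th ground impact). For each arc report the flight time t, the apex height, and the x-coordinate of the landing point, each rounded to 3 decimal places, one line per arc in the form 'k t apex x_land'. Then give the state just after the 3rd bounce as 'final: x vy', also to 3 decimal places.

Arc 1: start y=15.710, vy=16.390 → t=4.053, apex=29.142, x_land=21.563, impact vy=-24.142
  bounce: vy ← 0.68·24.142 = 16.417
Arc 2: start y=0.000, vy=16.417 → t=3.283, apex=13.475, x_land=39.030, impact vy=-16.417
  bounce: vy ← 0.68·16.417 = 11.163
Arc 3: start y=0.000, vy=11.163 → t=2.233, apex=6.231, x_land=50.908, impact vy=-11.163
  bounce: vy ← 0.68·11.163 = 7.591

1 4.053 29.142 21.563
2 3.283 13.475 39.030
3 2.233 6.231 50.908
final: 50.908 7.591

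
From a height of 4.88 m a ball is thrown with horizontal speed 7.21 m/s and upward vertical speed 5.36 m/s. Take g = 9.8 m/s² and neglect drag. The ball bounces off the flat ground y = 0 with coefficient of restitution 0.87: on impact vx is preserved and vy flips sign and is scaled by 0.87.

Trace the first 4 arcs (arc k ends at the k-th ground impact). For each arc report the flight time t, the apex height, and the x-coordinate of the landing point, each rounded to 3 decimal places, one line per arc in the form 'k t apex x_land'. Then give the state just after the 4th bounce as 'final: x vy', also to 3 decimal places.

1 1.685 6.346 12.148
2 1.980 4.803 26.425
3 1.723 3.635 38.846
4 1.499 2.752 49.652
final: 49.652 6.389

Arc 1: start y=4.880, vy=5.360 → t=1.685, apex=6.346, x_land=12.148, impact vy=-11.152
  bounce: vy ← 0.87·11.152 = 9.703
Arc 2: start y=0.000, vy=9.703 → t=1.980, apex=4.803, x_land=26.425, impact vy=-9.703
  bounce: vy ← 0.87·9.703 = 8.441
Arc 3: start y=0.000, vy=8.441 → t=1.723, apex=3.635, x_land=38.846, impact vy=-8.441
  bounce: vy ← 0.87·8.441 = 7.344
Arc 4: start y=0.000, vy=7.344 → t=1.499, apex=2.752, x_land=49.652, impact vy=-7.344
  bounce: vy ← 0.87·7.344 = 6.389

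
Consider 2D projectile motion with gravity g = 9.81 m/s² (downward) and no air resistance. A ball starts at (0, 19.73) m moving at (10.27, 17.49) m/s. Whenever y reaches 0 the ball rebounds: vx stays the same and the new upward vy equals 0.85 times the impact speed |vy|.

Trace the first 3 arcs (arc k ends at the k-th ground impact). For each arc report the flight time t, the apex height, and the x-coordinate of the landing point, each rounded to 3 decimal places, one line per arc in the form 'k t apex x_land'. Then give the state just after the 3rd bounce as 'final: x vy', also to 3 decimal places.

Arc 1: start y=19.730, vy=17.490 → t=4.466, apex=35.321, x_land=45.869, impact vy=-26.325
  bounce: vy ← 0.85·26.325 = 22.376
Arc 2: start y=0.000, vy=22.376 → t=4.562, apex=25.520, x_land=92.720, impact vy=-22.376
  bounce: vy ← 0.85·22.376 = 19.020
Arc 3: start y=0.000, vy=19.020 → t=3.878, apex=18.438, x_land=132.544, impact vy=-19.020
  bounce: vy ← 0.85·19.020 = 16.167

1 4.466 35.321 45.869
2 4.562 25.520 92.720
3 3.878 18.438 132.544
final: 132.544 16.167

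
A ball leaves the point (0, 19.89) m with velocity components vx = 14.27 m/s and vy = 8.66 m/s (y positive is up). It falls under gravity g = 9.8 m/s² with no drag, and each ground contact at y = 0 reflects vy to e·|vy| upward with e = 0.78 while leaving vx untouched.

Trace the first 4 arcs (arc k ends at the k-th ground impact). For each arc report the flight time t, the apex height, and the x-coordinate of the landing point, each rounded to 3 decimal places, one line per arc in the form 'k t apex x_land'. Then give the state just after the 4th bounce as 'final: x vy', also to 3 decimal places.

1 3.084 23.716 44.004
2 3.432 14.429 92.979
3 2.677 8.779 131.180
4 2.088 5.341 160.976
final: 160.976 7.980

Arc 1: start y=19.890, vy=8.660 → t=3.084, apex=23.716, x_land=44.004, impact vy=-21.560
  bounce: vy ← 0.78·21.560 = 16.817
Arc 2: start y=0.000, vy=16.817 → t=3.432, apex=14.429, x_land=92.979, impact vy=-16.817
  bounce: vy ← 0.78·16.817 = 13.117
Arc 3: start y=0.000, vy=13.117 → t=2.677, apex=8.779, x_land=131.180, impact vy=-13.117
  bounce: vy ← 0.78·13.117 = 10.231
Arc 4: start y=0.000, vy=10.231 → t=2.088, apex=5.341, x_land=160.976, impact vy=-10.231
  bounce: vy ← 0.78·10.231 = 7.980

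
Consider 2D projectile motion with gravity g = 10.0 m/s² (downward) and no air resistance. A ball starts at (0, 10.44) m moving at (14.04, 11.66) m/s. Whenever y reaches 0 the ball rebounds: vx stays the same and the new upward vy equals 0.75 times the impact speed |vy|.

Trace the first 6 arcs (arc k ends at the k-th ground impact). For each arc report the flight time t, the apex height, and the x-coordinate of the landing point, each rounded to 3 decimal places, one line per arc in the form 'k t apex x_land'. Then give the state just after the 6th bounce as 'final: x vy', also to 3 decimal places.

1 3.023 17.238 42.440
2 2.785 9.696 81.543
3 2.089 5.454 110.870
4 1.567 3.068 132.866
5 1.175 1.726 149.363
6 0.881 0.971 161.735
final: 161.735 3.305

Arc 1: start y=10.440, vy=11.660 → t=3.023, apex=17.238, x_land=42.440, impact vy=-18.568
  bounce: vy ← 0.75·18.568 = 13.926
Arc 2: start y=0.000, vy=13.926 → t=2.785, apex=9.696, x_land=81.543, impact vy=-13.926
  bounce: vy ← 0.75·13.926 = 10.444
Arc 3: start y=0.000, vy=10.444 → t=2.089, apex=5.454, x_land=110.870, impact vy=-10.444
  bounce: vy ← 0.75·10.444 = 7.833
Arc 4: start y=0.000, vy=7.833 → t=1.567, apex=3.068, x_land=132.866, impact vy=-7.833
  bounce: vy ← 0.75·7.833 = 5.875
Arc 5: start y=0.000, vy=5.875 → t=1.175, apex=1.726, x_land=149.363, impact vy=-5.875
  bounce: vy ← 0.75·5.875 = 4.406
Arc 6: start y=0.000, vy=4.406 → t=0.881, apex=0.971, x_land=161.735, impact vy=-4.406
  bounce: vy ← 0.75·4.406 = 3.305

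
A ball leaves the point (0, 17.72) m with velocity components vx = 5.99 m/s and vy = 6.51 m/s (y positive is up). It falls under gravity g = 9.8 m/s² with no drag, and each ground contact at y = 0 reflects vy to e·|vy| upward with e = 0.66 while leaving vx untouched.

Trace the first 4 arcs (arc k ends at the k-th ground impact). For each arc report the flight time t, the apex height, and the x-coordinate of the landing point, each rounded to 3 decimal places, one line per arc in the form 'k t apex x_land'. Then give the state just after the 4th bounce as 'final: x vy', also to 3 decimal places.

Arc 1: start y=17.720, vy=6.510 → t=2.679, apex=19.882, x_land=16.045, impact vy=-19.741
  bounce: vy ← 0.66·19.741 = 13.029
Arc 2: start y=0.000, vy=13.029 → t=2.659, apex=8.661, x_land=31.972, impact vy=-13.029
  bounce: vy ← 0.66·13.029 = 8.599
Arc 3: start y=0.000, vy=8.599 → t=1.755, apex=3.773, x_land=42.484, impact vy=-8.599
  bounce: vy ← 0.66·8.599 = 5.675
Arc 4: start y=0.000, vy=5.675 → t=1.158, apex=1.643, x_land=49.422, impact vy=-5.675
  bounce: vy ← 0.66·5.675 = 3.746

1 2.679 19.882 16.045
2 2.659 8.661 31.972
3 1.755 3.773 42.484
4 1.158 1.643 49.422
final: 49.422 3.746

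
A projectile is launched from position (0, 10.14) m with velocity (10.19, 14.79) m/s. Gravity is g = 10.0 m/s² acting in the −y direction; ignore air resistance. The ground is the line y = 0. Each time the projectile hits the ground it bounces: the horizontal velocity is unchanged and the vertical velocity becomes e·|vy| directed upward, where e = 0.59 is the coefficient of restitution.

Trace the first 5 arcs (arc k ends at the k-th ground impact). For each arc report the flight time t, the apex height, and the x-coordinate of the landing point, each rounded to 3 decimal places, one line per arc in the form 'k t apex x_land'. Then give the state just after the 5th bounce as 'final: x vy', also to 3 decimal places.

Arc 1: start y=10.140, vy=14.790 → t=3.532, apex=21.077, x_land=35.993, impact vy=-20.532
  bounce: vy ← 0.59·20.532 = 12.114
Arc 2: start y=0.000, vy=12.114 → t=2.423, apex=7.337, x_land=60.680, impact vy=-12.114
  bounce: vy ← 0.59·12.114 = 7.147
Arc 3: start y=0.000, vy=7.147 → t=1.429, apex=2.554, x_land=75.246, impact vy=-7.147
  bounce: vy ← 0.59·7.147 = 4.217
Arc 4: start y=0.000, vy=4.217 → t=0.843, apex=0.889, x_land=83.840, impact vy=-4.217
  bounce: vy ← 0.59·4.217 = 2.488
Arc 5: start y=0.000, vy=2.488 → t=0.498, apex=0.309, x_land=88.910, impact vy=-2.488
  bounce: vy ← 0.59·2.488 = 1.468

1 3.532 21.077 35.993
2 2.423 7.337 60.680
3 1.429 2.554 75.246
4 0.843 0.889 83.840
5 0.498 0.309 88.910
final: 88.910 1.468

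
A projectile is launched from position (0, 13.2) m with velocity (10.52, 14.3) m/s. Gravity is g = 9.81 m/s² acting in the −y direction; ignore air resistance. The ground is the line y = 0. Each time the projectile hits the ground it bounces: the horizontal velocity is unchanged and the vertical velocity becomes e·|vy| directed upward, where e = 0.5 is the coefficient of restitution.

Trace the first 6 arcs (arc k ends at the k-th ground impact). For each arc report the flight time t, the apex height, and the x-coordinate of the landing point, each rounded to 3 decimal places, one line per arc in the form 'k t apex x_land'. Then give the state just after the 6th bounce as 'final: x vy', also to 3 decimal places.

1 3.652 23.623 38.422
2 2.195 5.906 61.508
3 1.097 1.476 73.051
4 0.549 0.369 78.823
5 0.274 0.092 81.709
6 0.137 0.023 83.152
final: 83.152 0.336

Arc 1: start y=13.200, vy=14.300 → t=3.652, apex=23.623, x_land=38.422, impact vy=-21.528
  bounce: vy ← 0.5·21.528 = 10.764
Arc 2: start y=0.000, vy=10.764 → t=2.195, apex=5.906, x_land=61.508, impact vy=-10.764
  bounce: vy ← 0.5·10.764 = 5.382
Arc 3: start y=0.000, vy=5.382 → t=1.097, apex=1.476, x_land=73.051, impact vy=-5.382
  bounce: vy ← 0.5·5.382 = 2.691
Arc 4: start y=0.000, vy=2.691 → t=0.549, apex=0.369, x_land=78.823, impact vy=-2.691
  bounce: vy ← 0.5·2.691 = 1.346
Arc 5: start y=0.000, vy=1.346 → t=0.274, apex=0.092, x_land=81.709, impact vy=-1.346
  bounce: vy ← 0.5·1.346 = 0.673
Arc 6: start y=0.000, vy=0.673 → t=0.137, apex=0.023, x_land=83.152, impact vy=-0.673
  bounce: vy ← 0.5·0.673 = 0.336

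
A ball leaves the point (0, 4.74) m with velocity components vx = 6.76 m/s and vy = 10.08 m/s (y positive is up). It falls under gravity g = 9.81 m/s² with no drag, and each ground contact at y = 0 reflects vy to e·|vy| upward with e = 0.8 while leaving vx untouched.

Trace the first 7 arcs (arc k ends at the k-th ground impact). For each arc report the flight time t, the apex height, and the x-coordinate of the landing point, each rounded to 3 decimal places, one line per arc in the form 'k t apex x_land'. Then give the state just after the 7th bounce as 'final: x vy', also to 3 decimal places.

1 2.450 9.919 16.559
2 2.275 6.348 31.940
3 1.820 4.063 44.244
4 1.456 2.600 54.088
5 1.165 1.664 61.963
6 0.932 1.065 68.263
7 0.746 0.682 73.303
final: 73.303 2.926

Arc 1: start y=4.740, vy=10.080 → t=2.450, apex=9.919, x_land=16.559, impact vy=-13.950
  bounce: vy ← 0.8·13.950 = 11.160
Arc 2: start y=0.000, vy=11.160 → t=2.275, apex=6.348, x_land=31.940, impact vy=-11.160
  bounce: vy ← 0.8·11.160 = 8.928
Arc 3: start y=0.000, vy=8.928 → t=1.820, apex=4.063, x_land=44.244, impact vy=-8.928
  bounce: vy ← 0.8·8.928 = 7.142
Arc 4: start y=0.000, vy=7.142 → t=1.456, apex=2.600, x_land=54.088, impact vy=-7.142
  bounce: vy ← 0.8·7.142 = 5.714
Arc 5: start y=0.000, vy=5.714 → t=1.165, apex=1.664, x_land=61.963, impact vy=-5.714
  bounce: vy ← 0.8·5.714 = 4.571
Arc 6: start y=0.000, vy=4.571 → t=0.932, apex=1.065, x_land=68.263, impact vy=-4.571
  bounce: vy ← 0.8·4.571 = 3.657
Arc 7: start y=0.000, vy=3.657 → t=0.746, apex=0.682, x_land=73.303, impact vy=-3.657
  bounce: vy ← 0.8·3.657 = 2.926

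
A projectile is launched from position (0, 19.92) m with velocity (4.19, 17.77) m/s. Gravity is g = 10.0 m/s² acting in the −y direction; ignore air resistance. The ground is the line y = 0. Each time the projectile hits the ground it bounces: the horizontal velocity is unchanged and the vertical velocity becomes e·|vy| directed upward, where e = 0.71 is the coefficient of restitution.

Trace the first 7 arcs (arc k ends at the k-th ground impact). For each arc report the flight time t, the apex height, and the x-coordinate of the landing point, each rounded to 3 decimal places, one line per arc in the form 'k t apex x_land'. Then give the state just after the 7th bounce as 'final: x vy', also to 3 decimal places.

1 4.449 35.709 18.643
2 3.795 18.001 34.543
3 2.694 9.074 45.832
4 1.913 4.574 53.848
5 1.358 2.306 59.539
6 0.964 1.162 63.579
7 0.685 0.586 66.448
final: 66.448 2.431

Arc 1: start y=19.920, vy=17.770 → t=4.449, apex=35.709, x_land=18.643, impact vy=-26.724
  bounce: vy ← 0.71·26.724 = 18.974
Arc 2: start y=0.000, vy=18.974 → t=3.795, apex=18.001, x_land=34.543, impact vy=-18.974
  bounce: vy ← 0.71·18.974 = 13.472
Arc 3: start y=0.000, vy=13.472 → t=2.694, apex=9.074, x_land=45.832, impact vy=-13.472
  bounce: vy ← 0.71·13.472 = 9.565
Arc 4: start y=0.000, vy=9.565 → t=1.913, apex=4.574, x_land=53.848, impact vy=-9.565
  bounce: vy ← 0.71·9.565 = 6.791
Arc 5: start y=0.000, vy=6.791 → t=1.358, apex=2.306, x_land=59.539, impact vy=-6.791
  bounce: vy ← 0.71·6.791 = 4.822
Arc 6: start y=0.000, vy=4.822 → t=0.964, apex=1.162, x_land=63.579, impact vy=-4.822
  bounce: vy ← 0.71·4.822 = 3.423
Arc 7: start y=0.000, vy=3.423 → t=0.685, apex=0.586, x_land=66.448, impact vy=-3.423
  bounce: vy ← 0.71·3.423 = 2.431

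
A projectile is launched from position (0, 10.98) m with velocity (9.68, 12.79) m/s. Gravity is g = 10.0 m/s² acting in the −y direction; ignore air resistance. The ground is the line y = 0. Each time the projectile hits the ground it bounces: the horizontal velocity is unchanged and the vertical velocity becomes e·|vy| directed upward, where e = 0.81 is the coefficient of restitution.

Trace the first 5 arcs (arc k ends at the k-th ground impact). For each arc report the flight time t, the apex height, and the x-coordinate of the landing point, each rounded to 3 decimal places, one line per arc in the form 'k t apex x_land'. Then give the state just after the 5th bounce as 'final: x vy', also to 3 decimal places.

1 3.237 19.159 31.329
2 3.171 12.570 62.026
3 2.569 8.247 86.891
4 2.081 5.411 107.031
5 1.685 3.550 123.345
final: 123.345 6.825

Arc 1: start y=10.980, vy=12.790 → t=3.237, apex=19.159, x_land=31.329, impact vy=-19.575
  bounce: vy ← 0.81·19.575 = 15.856
Arc 2: start y=0.000, vy=15.856 → t=3.171, apex=12.570, x_land=62.026, impact vy=-15.856
  bounce: vy ← 0.81·15.856 = 12.843
Arc 3: start y=0.000, vy=12.843 → t=2.569, apex=8.247, x_land=86.891, impact vy=-12.843
  bounce: vy ← 0.81·12.843 = 10.403
Arc 4: start y=0.000, vy=10.403 → t=2.081, apex=5.411, x_land=107.031, impact vy=-10.403
  bounce: vy ← 0.81·10.403 = 8.426
Arc 5: start y=0.000, vy=8.426 → t=1.685, apex=3.550, x_land=123.345, impact vy=-8.426
  bounce: vy ← 0.81·8.426 = 6.825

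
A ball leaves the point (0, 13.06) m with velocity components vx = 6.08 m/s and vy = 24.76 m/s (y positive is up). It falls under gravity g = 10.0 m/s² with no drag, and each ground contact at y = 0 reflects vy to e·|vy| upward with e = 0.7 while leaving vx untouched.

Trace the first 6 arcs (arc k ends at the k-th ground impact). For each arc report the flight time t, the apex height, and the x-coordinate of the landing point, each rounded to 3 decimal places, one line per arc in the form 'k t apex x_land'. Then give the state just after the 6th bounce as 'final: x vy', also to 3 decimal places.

1 5.433 43.713 33.031
2 4.139 21.419 58.199
3 2.898 10.495 75.817
4 2.028 5.143 88.150
5 1.420 2.520 96.782
6 0.994 1.235 102.825
final: 102.825 3.479

Arc 1: start y=13.060, vy=24.760 → t=5.433, apex=43.713, x_land=33.031, impact vy=-29.568
  bounce: vy ← 0.7·29.568 = 20.697
Arc 2: start y=0.000, vy=20.697 → t=4.139, apex=21.419, x_land=58.199, impact vy=-20.697
  bounce: vy ← 0.7·20.697 = 14.488
Arc 3: start y=0.000, vy=14.488 → t=2.898, apex=10.495, x_land=75.817, impact vy=-14.488
  bounce: vy ← 0.7·14.488 = 10.142
Arc 4: start y=0.000, vy=10.142 → t=2.028, apex=5.143, x_land=88.150, impact vy=-10.142
  bounce: vy ← 0.7·10.142 = 7.099
Arc 5: start y=0.000, vy=7.099 → t=1.420, apex=2.520, x_land=96.782, impact vy=-7.099
  bounce: vy ← 0.7·7.099 = 4.969
Arc 6: start y=0.000, vy=4.969 → t=0.994, apex=1.235, x_land=102.825, impact vy=-4.969
  bounce: vy ← 0.7·4.969 = 3.479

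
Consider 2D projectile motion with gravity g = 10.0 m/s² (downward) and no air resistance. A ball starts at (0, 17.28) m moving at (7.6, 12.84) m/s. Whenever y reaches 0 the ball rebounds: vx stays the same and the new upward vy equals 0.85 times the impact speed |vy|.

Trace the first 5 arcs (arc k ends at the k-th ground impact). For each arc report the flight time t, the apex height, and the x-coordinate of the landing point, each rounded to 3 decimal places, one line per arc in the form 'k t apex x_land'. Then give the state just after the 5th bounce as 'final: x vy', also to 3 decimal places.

1 3.543 25.523 26.929
2 3.841 18.441 56.120
3 3.265 13.323 80.932
4 2.775 9.626 102.023
5 2.359 6.955 119.950
final: 119.950 10.025

Arc 1: start y=17.280, vy=12.840 → t=3.543, apex=25.523, x_land=26.929, impact vy=-22.593
  bounce: vy ← 0.85·22.593 = 19.204
Arc 2: start y=0.000, vy=19.204 → t=3.841, apex=18.441, x_land=56.120, impact vy=-19.204
  bounce: vy ← 0.85·19.204 = 16.324
Arc 3: start y=0.000, vy=16.324 → t=3.265, apex=13.323, x_land=80.932, impact vy=-16.324
  bounce: vy ← 0.85·16.324 = 13.875
Arc 4: start y=0.000, vy=13.875 → t=2.775, apex=9.626, x_land=102.023, impact vy=-13.875
  bounce: vy ← 0.85·13.875 = 11.794
Arc 5: start y=0.000, vy=11.794 → t=2.359, apex=6.955, x_land=119.950, impact vy=-11.794
  bounce: vy ← 0.85·11.794 = 10.025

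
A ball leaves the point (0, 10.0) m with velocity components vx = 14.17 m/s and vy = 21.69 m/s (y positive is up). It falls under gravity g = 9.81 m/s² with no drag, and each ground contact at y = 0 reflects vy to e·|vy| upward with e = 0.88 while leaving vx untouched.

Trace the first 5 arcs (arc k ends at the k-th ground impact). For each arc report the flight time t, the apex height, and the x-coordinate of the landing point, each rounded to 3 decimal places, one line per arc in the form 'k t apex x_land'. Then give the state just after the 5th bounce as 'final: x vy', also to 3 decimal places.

Arc 1: start y=10.000, vy=21.690 → t=4.843, apex=33.978, x_land=68.625, impact vy=-25.820
  bounce: vy ← 0.88·25.820 = 22.721
Arc 2: start y=0.000, vy=22.721 → t=4.632, apex=26.313, x_land=134.264, impact vy=-22.721
  bounce: vy ← 0.88·22.721 = 19.995
Arc 3: start y=0.000, vy=19.995 → t=4.076, apex=20.377, x_land=192.027, impact vy=-19.995
  bounce: vy ← 0.88·19.995 = 17.595
Arc 4: start y=0.000, vy=17.595 → t=3.587, apex=15.780, x_land=242.858, impact vy=-17.595
  bounce: vy ← 0.88·17.595 = 15.484
Arc 5: start y=0.000, vy=15.484 → t=3.157, apex=12.220, x_land=287.590, impact vy=-15.484
  bounce: vy ← 0.88·15.484 = 13.626

1 4.843 33.978 68.625
2 4.632 26.313 134.264
3 4.076 20.377 192.027
4 3.587 15.780 242.858
5 3.157 12.220 287.590
final: 287.590 13.626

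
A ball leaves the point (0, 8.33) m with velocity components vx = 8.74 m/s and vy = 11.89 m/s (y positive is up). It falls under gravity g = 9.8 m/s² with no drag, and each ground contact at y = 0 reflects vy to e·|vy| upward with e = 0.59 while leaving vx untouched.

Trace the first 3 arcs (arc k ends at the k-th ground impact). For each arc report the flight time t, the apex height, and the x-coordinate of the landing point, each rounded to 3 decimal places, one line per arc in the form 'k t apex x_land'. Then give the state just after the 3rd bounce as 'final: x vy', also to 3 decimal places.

Arc 1: start y=8.330, vy=11.890 → t=2.994, apex=15.543, x_land=26.170, impact vy=-17.454
  bounce: vy ← 0.59·17.454 = 10.298
Arc 2: start y=0.000, vy=10.298 → t=2.102, apex=5.410, x_land=44.538, impact vy=-10.298
  bounce: vy ← 0.59·10.298 = 6.076
Arc 3: start y=0.000, vy=6.076 → t=1.240, apex=1.883, x_land=55.375, impact vy=-6.076
  bounce: vy ← 0.59·6.076 = 3.585

1 2.994 15.543 26.170
2 2.102 5.410 44.538
3 1.240 1.883 55.375
final: 55.375 3.585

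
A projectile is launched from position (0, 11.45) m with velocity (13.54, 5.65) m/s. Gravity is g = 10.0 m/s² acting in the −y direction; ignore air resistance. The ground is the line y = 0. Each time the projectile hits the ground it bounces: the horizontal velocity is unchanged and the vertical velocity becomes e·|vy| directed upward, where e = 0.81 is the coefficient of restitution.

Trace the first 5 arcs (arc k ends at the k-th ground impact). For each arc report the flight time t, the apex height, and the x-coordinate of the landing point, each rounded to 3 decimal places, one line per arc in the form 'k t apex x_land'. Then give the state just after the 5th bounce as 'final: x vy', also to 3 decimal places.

Arc 1: start y=11.450, vy=5.650 → t=2.180, apex=13.046, x_land=29.521, impact vy=-16.153
  bounce: vy ← 0.81·16.153 = 13.084
Arc 2: start y=0.000, vy=13.084 → t=2.617, apex=8.560, x_land=64.953, impact vy=-13.084
  bounce: vy ← 0.81·13.084 = 10.598
Arc 3: start y=0.000, vy=10.598 → t=2.120, apex=5.616, x_land=93.652, impact vy=-10.598
  bounce: vy ← 0.81·10.598 = 8.584
Arc 4: start y=0.000, vy=8.584 → t=1.717, apex=3.685, x_land=116.899, impact vy=-8.584
  bounce: vy ← 0.81·8.584 = 6.953
Arc 5: start y=0.000, vy=6.953 → t=1.391, apex=2.417, x_land=135.729, impact vy=-6.953
  bounce: vy ← 0.81·6.953 = 5.632

1 2.180 13.046 29.521
2 2.617 8.560 64.953
3 2.120 5.616 93.652
4 1.717 3.685 116.899
5 1.391 2.417 135.729
final: 135.729 5.632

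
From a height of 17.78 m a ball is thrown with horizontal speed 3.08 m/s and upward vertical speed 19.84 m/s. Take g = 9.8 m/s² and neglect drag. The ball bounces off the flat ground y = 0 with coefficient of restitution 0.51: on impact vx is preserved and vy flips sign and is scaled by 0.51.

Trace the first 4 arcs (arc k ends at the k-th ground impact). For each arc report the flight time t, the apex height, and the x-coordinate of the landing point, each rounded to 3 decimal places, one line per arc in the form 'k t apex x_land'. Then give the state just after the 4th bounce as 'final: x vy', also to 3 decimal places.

Arc 1: start y=17.780, vy=19.840 → t=4.804, apex=37.863, x_land=14.797, impact vy=-27.242
  bounce: vy ← 0.51·27.242 = 13.893
Arc 2: start y=0.000, vy=13.893 → t=2.835, apex=9.848, x_land=23.530, impact vy=-13.893
  bounce: vy ← 0.51·13.893 = 7.086
Arc 3: start y=0.000, vy=7.086 → t=1.446, apex=2.562, x_land=27.984, impact vy=-7.086
  bounce: vy ← 0.51·7.086 = 3.614
Arc 4: start y=0.000, vy=3.614 → t=0.737, apex=0.666, x_land=30.255, impact vy=-3.614
  bounce: vy ← 0.51·3.614 = 1.843

1 4.804 37.863 14.797
2 2.835 9.848 23.530
3 1.446 2.562 27.984
4 0.737 0.666 30.255
final: 30.255 1.843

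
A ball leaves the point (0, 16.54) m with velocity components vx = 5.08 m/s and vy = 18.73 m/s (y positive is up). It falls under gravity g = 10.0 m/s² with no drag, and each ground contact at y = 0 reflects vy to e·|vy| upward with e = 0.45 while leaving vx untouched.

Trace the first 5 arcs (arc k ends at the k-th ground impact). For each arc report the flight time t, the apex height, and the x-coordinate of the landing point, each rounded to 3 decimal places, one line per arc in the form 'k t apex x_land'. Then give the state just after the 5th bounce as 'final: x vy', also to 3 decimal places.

1 4.484 34.081 22.778
2 2.350 6.901 34.714
3 1.057 1.398 40.085
4 0.476 0.283 42.503
5 0.214 0.057 43.590
final: 43.590 0.482

Arc 1: start y=16.540, vy=18.730 → t=4.484, apex=34.081, x_land=22.778, impact vy=-26.108
  bounce: vy ← 0.45·26.108 = 11.748
Arc 2: start y=0.000, vy=11.748 → t=2.350, apex=6.901, x_land=34.714, impact vy=-11.748
  bounce: vy ← 0.45·11.748 = 5.287
Arc 3: start y=0.000, vy=5.287 → t=1.057, apex=1.398, x_land=40.085, impact vy=-5.287
  bounce: vy ← 0.45·5.287 = 2.379
Arc 4: start y=0.000, vy=2.379 → t=0.476, apex=0.283, x_land=42.503, impact vy=-2.379
  bounce: vy ← 0.45·2.379 = 1.071
Arc 5: start y=0.000, vy=1.071 → t=0.214, apex=0.057, x_land=43.590, impact vy=-1.071
  bounce: vy ← 0.45·1.071 = 0.482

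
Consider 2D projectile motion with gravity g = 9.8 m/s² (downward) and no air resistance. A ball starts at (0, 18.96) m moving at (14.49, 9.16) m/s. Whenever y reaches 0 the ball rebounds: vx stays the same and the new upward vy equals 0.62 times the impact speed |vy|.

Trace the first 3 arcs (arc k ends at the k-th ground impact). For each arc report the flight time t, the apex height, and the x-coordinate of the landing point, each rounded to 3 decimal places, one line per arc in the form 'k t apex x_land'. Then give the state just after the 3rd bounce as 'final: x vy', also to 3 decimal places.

Arc 1: start y=18.960, vy=9.160 → t=3.113, apex=23.241, x_land=45.101, impact vy=-21.343
  bounce: vy ← 0.62·21.343 = 13.233
Arc 2: start y=0.000, vy=13.233 → t=2.701, apex=8.934, x_land=84.232, impact vy=-13.233
  bounce: vy ← 0.62·13.233 = 8.204
Arc 3: start y=0.000, vy=8.204 → t=1.674, apex=3.434, x_land=108.493, impact vy=-8.204
  bounce: vy ← 0.62·8.204 = 5.087

1 3.113 23.241 45.101
2 2.701 8.934 84.232
3 1.674 3.434 108.493
final: 108.493 5.087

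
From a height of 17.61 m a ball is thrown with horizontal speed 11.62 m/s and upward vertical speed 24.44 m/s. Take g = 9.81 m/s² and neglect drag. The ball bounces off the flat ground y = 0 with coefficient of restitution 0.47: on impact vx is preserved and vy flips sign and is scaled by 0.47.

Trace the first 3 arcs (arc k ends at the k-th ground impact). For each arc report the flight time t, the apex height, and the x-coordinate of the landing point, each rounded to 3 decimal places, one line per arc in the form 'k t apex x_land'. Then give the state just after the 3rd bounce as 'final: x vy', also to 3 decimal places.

1 5.621 48.054 65.320
2 2.942 10.615 99.509
3 1.383 2.345 115.577
final: 115.577 3.188

Arc 1: start y=17.610, vy=24.440 → t=5.621, apex=48.054, x_land=65.320, impact vy=-30.705
  bounce: vy ← 0.47·30.705 = 14.432
Arc 2: start y=0.000, vy=14.432 → t=2.942, apex=10.615, x_land=99.509, impact vy=-14.432
  bounce: vy ← 0.47·14.432 = 6.783
Arc 3: start y=0.000, vy=6.783 → t=1.383, apex=2.345, x_land=115.577, impact vy=-6.783
  bounce: vy ← 0.47·6.783 = 3.188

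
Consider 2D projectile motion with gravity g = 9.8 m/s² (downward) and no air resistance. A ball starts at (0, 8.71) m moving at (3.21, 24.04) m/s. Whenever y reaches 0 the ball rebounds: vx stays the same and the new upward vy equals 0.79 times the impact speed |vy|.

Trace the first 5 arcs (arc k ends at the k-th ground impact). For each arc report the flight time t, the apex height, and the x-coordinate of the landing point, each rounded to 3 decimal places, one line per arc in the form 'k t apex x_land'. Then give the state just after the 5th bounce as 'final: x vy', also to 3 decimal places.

1 5.245 38.196 16.837
2 4.411 23.838 30.997
3 3.485 14.877 42.183
4 2.753 9.285 51.021
5 2.175 5.795 58.002
final: 58.002 8.419

Arc 1: start y=8.710, vy=24.040 → t=5.245, apex=38.196, x_land=16.837, impact vy=-27.361
  bounce: vy ← 0.79·27.361 = 21.615
Arc 2: start y=0.000, vy=21.615 → t=4.411, apex=23.838, x_land=30.997, impact vy=-21.615
  bounce: vy ← 0.79·21.615 = 17.076
Arc 3: start y=0.000, vy=17.076 → t=3.485, apex=14.877, x_land=42.183, impact vy=-17.076
  bounce: vy ← 0.79·17.076 = 13.490
Arc 4: start y=0.000, vy=13.490 → t=2.753, apex=9.285, x_land=51.021, impact vy=-13.490
  bounce: vy ← 0.79·13.490 = 10.657
Arc 5: start y=0.000, vy=10.657 → t=2.175, apex=5.795, x_land=58.002, impact vy=-10.657
  bounce: vy ← 0.79·10.657 = 8.419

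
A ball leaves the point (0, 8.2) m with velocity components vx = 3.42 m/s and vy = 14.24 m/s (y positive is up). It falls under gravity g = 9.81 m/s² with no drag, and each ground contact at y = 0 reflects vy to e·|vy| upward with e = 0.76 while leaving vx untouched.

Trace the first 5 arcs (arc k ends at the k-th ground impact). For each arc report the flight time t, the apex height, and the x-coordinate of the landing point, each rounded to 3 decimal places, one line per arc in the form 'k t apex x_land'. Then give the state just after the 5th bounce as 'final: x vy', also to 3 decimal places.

1 3.396 18.535 11.613
2 2.955 10.706 21.718
3 2.246 6.184 29.398
4 1.707 3.572 35.235
5 1.297 2.063 39.671
final: 39.671 4.835

Arc 1: start y=8.200, vy=14.240 → t=3.396, apex=18.535, x_land=11.613, impact vy=-19.070
  bounce: vy ← 0.76·19.070 = 14.493
Arc 2: start y=0.000, vy=14.493 → t=2.955, apex=10.706, x_land=21.718, impact vy=-14.493
  bounce: vy ← 0.76·14.493 = 11.015
Arc 3: start y=0.000, vy=11.015 → t=2.246, apex=6.184, x_land=29.398, impact vy=-11.015
  bounce: vy ← 0.76·11.015 = 8.371
Arc 4: start y=0.000, vy=8.371 → t=1.707, apex=3.572, x_land=35.235, impact vy=-8.371
  bounce: vy ← 0.76·8.371 = 6.362
Arc 5: start y=0.000, vy=6.362 → t=1.297, apex=2.063, x_land=39.671, impact vy=-6.362
  bounce: vy ← 0.76·6.362 = 4.835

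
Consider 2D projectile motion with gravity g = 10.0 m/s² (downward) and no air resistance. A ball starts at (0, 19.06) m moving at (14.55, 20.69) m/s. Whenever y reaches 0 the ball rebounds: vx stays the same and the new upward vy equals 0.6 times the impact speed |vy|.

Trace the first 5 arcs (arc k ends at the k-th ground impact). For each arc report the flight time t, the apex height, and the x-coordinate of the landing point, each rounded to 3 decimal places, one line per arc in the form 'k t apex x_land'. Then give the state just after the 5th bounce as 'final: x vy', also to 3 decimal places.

1 4.914 40.464 71.495
2 3.414 14.567 121.165
3 2.048 5.244 150.967
4 1.229 1.888 168.848
5 0.737 0.680 179.577
final: 179.577 2.212

Arc 1: start y=19.060, vy=20.690 → t=4.914, apex=40.464, x_land=71.495, impact vy=-28.448
  bounce: vy ← 0.6·28.448 = 17.069
Arc 2: start y=0.000, vy=17.069 → t=3.414, apex=14.567, x_land=121.165, impact vy=-17.069
  bounce: vy ← 0.6·17.069 = 10.241
Arc 3: start y=0.000, vy=10.241 → t=2.048, apex=5.244, x_land=150.967, impact vy=-10.241
  bounce: vy ← 0.6·10.241 = 6.145
Arc 4: start y=0.000, vy=6.145 → t=1.229, apex=1.888, x_land=168.848, impact vy=-6.145
  bounce: vy ← 0.6·6.145 = 3.687
Arc 5: start y=0.000, vy=3.687 → t=0.737, apex=0.680, x_land=179.577, impact vy=-3.687
  bounce: vy ← 0.6·3.687 = 2.212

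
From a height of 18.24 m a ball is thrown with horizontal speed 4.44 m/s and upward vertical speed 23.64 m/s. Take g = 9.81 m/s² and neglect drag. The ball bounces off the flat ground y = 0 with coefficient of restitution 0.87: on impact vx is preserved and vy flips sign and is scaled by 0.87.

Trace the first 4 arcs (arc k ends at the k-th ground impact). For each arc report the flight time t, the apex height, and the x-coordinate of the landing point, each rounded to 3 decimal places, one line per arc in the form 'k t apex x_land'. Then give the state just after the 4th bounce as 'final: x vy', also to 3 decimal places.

1 5.496 46.724 24.403
2 5.370 35.365 48.247
3 4.672 26.768 68.991
4 4.065 20.261 87.039
final: 87.039 17.346

Arc 1: start y=18.240, vy=23.640 → t=5.496, apex=46.724, x_land=24.403, impact vy=-30.277
  bounce: vy ← 0.87·30.277 = 26.341
Arc 2: start y=0.000, vy=26.341 → t=5.370, apex=35.365, x_land=48.247, impact vy=-26.341
  bounce: vy ← 0.87·26.341 = 22.917
Arc 3: start y=0.000, vy=22.917 → t=4.672, apex=26.768, x_land=68.991, impact vy=-22.917
  bounce: vy ← 0.87·22.917 = 19.938
Arc 4: start y=0.000, vy=19.938 → t=4.065, apex=20.261, x_land=87.039, impact vy=-19.938
  bounce: vy ← 0.87·19.938 = 17.346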